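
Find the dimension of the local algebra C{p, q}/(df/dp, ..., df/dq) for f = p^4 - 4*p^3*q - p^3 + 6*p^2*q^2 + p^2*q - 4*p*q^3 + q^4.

The Hessian of f at 0 has rank 0. Corank 2; j^3 = -p^2*(p - q) has shape L^2 M (L != M), so D-series; mu = 5 gives D_5.

5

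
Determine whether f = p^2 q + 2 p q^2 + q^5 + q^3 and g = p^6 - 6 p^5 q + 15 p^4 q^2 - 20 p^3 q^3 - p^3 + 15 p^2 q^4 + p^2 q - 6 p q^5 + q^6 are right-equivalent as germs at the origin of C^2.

The Hessian of f at 0 has rank 0. Corank 2; j^3 = q*(p + q)^2 has shape L^2 M (L != M), so D-series; mu = 6 gives D_6. The Hessian of g at 0 has rank 0. Corank 2; j^3 = -p^2*(p - q) has shape L^2 M (L != M), so D-series; mu = 7 gives D_7. f is D_6 but g is D_7, hence not right-equivalent.

No.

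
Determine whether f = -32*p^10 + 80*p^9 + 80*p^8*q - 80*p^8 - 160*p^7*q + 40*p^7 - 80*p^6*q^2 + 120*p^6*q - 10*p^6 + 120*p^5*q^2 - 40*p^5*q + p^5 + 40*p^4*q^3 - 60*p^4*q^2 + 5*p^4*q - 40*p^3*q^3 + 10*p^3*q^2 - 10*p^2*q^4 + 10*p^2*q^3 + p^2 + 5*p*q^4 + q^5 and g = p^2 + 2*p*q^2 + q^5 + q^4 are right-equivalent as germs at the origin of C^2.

The Hessian of f at 0 has rank 1. Corank 1: A-series; mu = 4 gives A_4. The Hessian of g at 0 has rank 1. Corank 1: A-series; mu = 4 gives A_4. Both have type A_4, hence right-equivalent.

Yes.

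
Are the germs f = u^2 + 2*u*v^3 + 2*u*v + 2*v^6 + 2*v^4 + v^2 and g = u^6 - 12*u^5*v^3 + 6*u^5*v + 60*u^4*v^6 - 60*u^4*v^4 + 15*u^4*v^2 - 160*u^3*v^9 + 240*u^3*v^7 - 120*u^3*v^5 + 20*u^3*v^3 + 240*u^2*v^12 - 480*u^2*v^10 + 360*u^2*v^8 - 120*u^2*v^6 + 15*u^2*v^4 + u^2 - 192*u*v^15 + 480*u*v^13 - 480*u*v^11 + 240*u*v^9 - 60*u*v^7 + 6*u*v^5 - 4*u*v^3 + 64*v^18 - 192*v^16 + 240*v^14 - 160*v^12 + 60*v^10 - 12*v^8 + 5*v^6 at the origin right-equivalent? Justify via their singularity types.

Yes.

The Hessian of f at 0 has rank 1. Corank 1: A-series; mu = 5 gives A_5. The Hessian of g at 0 has rank 1. Corank 1: A-series; mu = 5 gives A_5. Both have type A_5, hence right-equivalent.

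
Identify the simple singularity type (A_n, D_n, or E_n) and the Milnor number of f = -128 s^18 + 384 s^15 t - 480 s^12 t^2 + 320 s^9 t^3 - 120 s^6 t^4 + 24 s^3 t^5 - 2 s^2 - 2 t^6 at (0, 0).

Type A_{5}, Milnor number mu = 5.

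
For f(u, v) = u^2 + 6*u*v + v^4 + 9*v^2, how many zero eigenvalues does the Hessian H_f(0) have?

Hessian at 0 has rank 1.

1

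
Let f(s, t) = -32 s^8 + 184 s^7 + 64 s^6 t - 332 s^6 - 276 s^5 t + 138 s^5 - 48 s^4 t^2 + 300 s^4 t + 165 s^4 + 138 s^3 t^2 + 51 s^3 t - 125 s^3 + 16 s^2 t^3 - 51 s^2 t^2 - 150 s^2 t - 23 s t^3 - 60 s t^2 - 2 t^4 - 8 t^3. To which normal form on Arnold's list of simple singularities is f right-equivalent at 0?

E7

The Hessian of f at 0 is [[0, 0], [0, 0]] with rank 0, so corank 2. A Groebner basis of the Jacobian ideal J(f) in C{s,t} is {-1171875*s^2/19871 - 937500*s*t/19871 + t^4 + 125*t^3/19871 - 187500*t^2/19871, s^3 - 73650*s^2/19871 - 58920*s*t/19871 + 6398*t^3/99355 - 11784*t^2/19871, s^2*t + 122875*s^2/19871 + 98300*s*t/19871 - 47887*t^3/298065 + 19660*t^2/19871, -153750*s^2/19871 + s*t^2 - 123000*s*t/19871 + 39824*t^3/99355 - 24600*t^2/19871}; counting standard monomials gives mu = 7. Corank 2; j^3 = -(5*s + 2*t)^3 is a perfect cube, so E-series; the 4-jet and mu = 7 give E_7.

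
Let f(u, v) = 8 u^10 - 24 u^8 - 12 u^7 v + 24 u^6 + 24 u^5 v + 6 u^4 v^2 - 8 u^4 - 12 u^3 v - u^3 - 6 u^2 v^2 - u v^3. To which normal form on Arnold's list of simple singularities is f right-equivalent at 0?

E_{7}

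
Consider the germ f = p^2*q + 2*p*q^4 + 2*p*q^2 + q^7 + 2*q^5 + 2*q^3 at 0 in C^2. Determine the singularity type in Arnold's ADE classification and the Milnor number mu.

Type D_{4}, Milnor number mu = 4.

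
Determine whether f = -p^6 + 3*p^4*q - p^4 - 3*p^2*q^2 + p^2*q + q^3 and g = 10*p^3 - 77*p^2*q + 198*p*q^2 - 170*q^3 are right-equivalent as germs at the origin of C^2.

The Hessian of f at 0 is [[0, 0], [0, 0]] with rank 0, so corank 2. A Groebner basis of the Jacobian ideal J(f) in C{p,q} is {q^3, p^2 + 3*q^2, p*q}; counting standard monomials gives mu = 4. Corank 2; j^3 = q*(p^2 + q^2) splits into three distinct lines over C (the quadratic factor has nonzero discriminant), so D_4. The Hessian of g at 0 is [[0, 0], [0, 0]] with rank 0, so corank 2. A Groebner basis of the Jacobian ideal J(g) in C{p,q} is {q^3, p^2 - 6*q^2, p*q - 27*q^2/11}; counting standard monomials gives mu = 4. Corank 2; j^3 = (2*p - 5*q)*(5*p^2 - 26*p*q + 34*q^2) splits into three distinct lines over C (the quadratic factor has nonzero discriminant), so D_4. Both have type D_4, hence right-equivalent.

Yes.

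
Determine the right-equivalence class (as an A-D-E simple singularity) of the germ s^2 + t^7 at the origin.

A_6

The Hessian of f at 0 has rank 1. Corank 1: A-series; mu = 6 gives A_6.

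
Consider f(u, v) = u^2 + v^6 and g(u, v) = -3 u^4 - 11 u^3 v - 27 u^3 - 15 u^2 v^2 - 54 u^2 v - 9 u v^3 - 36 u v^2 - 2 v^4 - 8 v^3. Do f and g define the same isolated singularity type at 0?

No.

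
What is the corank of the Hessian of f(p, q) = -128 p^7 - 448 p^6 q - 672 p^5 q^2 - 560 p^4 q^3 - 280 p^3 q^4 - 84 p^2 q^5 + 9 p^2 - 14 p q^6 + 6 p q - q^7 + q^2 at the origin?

Hessian at 0 has rank 1.

1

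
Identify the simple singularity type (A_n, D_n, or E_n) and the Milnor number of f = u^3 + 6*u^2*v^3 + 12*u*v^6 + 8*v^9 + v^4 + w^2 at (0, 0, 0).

The Hessian of f at 0 has rank 1. Corank 2; j^3 = u^3 is a perfect cube, so E-series; the 4-jet and mu = 6 give E_6.

Type E_6, Milnor number mu = 6.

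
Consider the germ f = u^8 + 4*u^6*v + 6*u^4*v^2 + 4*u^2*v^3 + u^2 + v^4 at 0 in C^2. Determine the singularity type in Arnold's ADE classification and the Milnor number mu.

Type A3, Milnor number mu = 3.

The Hessian of f at 0 has rank 1. Corank 1: A-series; mu = 3 gives A_3.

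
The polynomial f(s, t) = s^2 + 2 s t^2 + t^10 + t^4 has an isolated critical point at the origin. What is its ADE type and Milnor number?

The Hessian of f at 0 has rank 1. Corank 1: A-series; mu = 9 gives A_9.

Type A_9, Milnor number mu = 9.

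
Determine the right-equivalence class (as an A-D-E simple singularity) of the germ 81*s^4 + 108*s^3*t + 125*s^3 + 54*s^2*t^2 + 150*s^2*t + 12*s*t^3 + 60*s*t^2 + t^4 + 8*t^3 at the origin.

E_{6}

The Hessian of f at 0 is [[0, 0], [0, 0]] with rank 0, so corank 2. A Groebner basis of the Jacobian ideal J(f) in C{s,t} is {t^4, s*t^2 + 17*t^3/45, s^2 + 4*s*t/5 + 4*t^2/25}; counting standard monomials gives mu = 6. Corank 2; j^3 = (5*s + 2*t)^3 is a perfect cube, so E-series; the 4-jet and mu = 6 give E_6.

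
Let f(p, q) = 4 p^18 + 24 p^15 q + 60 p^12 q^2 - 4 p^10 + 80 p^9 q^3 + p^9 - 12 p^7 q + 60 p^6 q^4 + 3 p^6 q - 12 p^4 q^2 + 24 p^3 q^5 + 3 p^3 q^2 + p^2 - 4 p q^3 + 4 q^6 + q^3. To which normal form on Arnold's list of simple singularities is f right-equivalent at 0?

A_2

The Hessian of f at 0 is [[2, 0], [0, 0]] with rank 1, so corank 1. A Groebner basis of the Jacobian ideal J(f) in C{p,q} is {q^2, p}; counting standard monomials gives mu = 2. Corank 1: A-series; mu = 2 gives A_2.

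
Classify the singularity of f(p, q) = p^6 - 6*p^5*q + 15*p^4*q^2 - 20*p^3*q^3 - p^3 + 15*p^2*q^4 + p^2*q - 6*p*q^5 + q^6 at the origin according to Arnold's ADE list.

D_{7}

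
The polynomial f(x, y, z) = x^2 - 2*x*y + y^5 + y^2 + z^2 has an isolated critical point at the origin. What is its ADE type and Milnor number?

Type A_{4}, Milnor number mu = 4.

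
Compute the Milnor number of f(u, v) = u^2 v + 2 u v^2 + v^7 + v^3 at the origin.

8

The Hessian of f at 0 has rank 0. Corank 2; j^3 = v*(u + v)^2 has shape L^2 M (L != M), so D-series; mu = 8 gives D_8.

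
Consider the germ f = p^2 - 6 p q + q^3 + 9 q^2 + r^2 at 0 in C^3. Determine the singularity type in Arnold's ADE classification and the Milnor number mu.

Type A_2, Milnor number mu = 2.

The Hessian of f at 0 is [[2, -6, 0], [-6, 18, 0], [0, 0, 2]] with rank 2, so corank 1. A Groebner basis of the Jacobian ideal J(f) in C{p,q,r} is {q^2, p - 3*q, r}; counting standard monomials gives mu = 2. Corank 1: A-series; mu = 2 gives A_2.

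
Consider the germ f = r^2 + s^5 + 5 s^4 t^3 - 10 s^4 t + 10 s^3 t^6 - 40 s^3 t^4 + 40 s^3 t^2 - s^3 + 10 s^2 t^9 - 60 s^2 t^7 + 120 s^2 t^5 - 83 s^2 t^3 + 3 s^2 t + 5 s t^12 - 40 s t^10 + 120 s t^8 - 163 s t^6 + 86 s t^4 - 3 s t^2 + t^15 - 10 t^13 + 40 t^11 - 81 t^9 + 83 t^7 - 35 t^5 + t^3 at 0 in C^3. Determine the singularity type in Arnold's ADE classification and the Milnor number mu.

The Hessian of f at 0 has rank 1. Corank 2; j^3 = -(s - t)^3 is a perfect cube, so E-series; the 5-jet and mu = 8 give E_8.

Type E8, Milnor number mu = 8.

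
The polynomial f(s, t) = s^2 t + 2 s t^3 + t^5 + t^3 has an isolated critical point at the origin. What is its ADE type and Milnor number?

Type D_4, Milnor number mu = 4.

The Hessian of f at 0 has rank 0. Corank 2; j^3 = t*(s^2 + t^2) splits into three distinct lines over C (the quadratic factor has nonzero discriminant), so D_4.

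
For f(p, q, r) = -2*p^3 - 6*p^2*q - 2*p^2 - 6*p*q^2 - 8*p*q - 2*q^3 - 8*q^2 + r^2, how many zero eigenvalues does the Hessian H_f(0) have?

1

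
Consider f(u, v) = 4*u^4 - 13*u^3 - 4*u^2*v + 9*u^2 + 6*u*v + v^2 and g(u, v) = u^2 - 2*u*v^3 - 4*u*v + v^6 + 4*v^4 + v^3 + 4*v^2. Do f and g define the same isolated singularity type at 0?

Yes.

The Hessian of f at 0 has rank 1. Corank 1: A-series; mu = 2 gives A_2. The Hessian of g at 0 has rank 1. Corank 1: A-series; mu = 2 gives A_2. Both have type A_2, hence right-equivalent.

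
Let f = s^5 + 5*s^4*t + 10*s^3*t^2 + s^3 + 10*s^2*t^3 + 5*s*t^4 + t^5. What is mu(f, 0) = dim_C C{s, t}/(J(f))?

8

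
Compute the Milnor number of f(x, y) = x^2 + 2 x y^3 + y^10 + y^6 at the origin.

The Hessian of f at 0 is [[2, 0], [0, 0]] with rank 1, so corank 1. A Groebner basis of the Jacobian ideal J(f) in C{x,y} is {x^3, x + y^3}; counting standard monomials gives mu = 9. Corank 1: A-series; mu = 9 gives A_9.

9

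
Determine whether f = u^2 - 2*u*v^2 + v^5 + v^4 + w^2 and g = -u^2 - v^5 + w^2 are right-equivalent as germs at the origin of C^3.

Yes.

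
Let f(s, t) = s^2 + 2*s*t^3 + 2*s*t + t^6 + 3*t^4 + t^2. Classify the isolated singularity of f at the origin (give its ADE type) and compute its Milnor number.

Type A_3, Milnor number mu = 3.

The Hessian of f at 0 has rank 1. Corank 1: A-series; mu = 3 gives A_3.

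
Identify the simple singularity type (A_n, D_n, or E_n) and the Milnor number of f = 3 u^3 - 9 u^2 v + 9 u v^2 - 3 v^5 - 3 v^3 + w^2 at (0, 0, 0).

Type E_{8}, Milnor number mu = 8.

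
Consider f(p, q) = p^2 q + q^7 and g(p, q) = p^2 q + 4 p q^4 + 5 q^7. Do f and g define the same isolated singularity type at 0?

Yes.

The Hessian of f at 0 is [[0, 0], [0, 0]] with rank 0, so corank 2. A Groebner basis of the Jacobian ideal J(f) in C{p,q} is {p^2/7 + q^6, p^3, p*q}; counting standard monomials gives mu = 8. Corank 2; j^3 = p^2*q has shape L^2 M (L != M), so D-series; mu = 8 gives D_8. The Hessian of g at 0 is [[0, 0], [0, 0]] with rank 0, so corank 2. A Groebner basis of the Jacobian ideal J(g) in C{p,q} is {-2*p^2/3 + p*q^3, p*q/2 + q^4, p^3, p^2*q}; counting standard monomials gives mu = 8. Corank 2; j^3 = p^2*q has shape L^2 M (L != M), so D-series; mu = 8 gives D_8. Both have type D_8, hence right-equivalent.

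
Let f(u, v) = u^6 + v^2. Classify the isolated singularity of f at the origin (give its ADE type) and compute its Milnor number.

Type A5, Milnor number mu = 5.

The Hessian of f at 0 has rank 1. Corank 1: A-series; mu = 5 gives A_5.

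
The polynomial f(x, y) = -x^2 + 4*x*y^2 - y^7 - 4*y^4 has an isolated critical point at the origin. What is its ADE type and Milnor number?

Type A_{6}, Milnor number mu = 6.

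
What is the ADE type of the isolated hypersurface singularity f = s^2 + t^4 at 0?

The Hessian of f at 0 has rank 1. Corank 1: A-series; mu = 3 gives A_3.

A3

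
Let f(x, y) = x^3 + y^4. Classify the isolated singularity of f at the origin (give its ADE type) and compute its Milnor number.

The Hessian of f at 0 is [[0, 0], [0, 0]] with rank 0, so corank 2. A Groebner basis of the Jacobian ideal J(f) in C{x,y} is {y^3, x^2}; counting standard monomials gives mu = 6. Corank 2; j^3 = x^3 is a perfect cube, so E-series; the 4-jet and mu = 6 give E_6.

Type E_{6}, Milnor number mu = 6.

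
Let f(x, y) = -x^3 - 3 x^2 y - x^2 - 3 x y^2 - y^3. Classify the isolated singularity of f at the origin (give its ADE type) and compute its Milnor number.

Type A2, Milnor number mu = 2.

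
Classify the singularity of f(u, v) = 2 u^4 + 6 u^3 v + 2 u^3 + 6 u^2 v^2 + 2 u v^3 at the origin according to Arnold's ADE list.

E7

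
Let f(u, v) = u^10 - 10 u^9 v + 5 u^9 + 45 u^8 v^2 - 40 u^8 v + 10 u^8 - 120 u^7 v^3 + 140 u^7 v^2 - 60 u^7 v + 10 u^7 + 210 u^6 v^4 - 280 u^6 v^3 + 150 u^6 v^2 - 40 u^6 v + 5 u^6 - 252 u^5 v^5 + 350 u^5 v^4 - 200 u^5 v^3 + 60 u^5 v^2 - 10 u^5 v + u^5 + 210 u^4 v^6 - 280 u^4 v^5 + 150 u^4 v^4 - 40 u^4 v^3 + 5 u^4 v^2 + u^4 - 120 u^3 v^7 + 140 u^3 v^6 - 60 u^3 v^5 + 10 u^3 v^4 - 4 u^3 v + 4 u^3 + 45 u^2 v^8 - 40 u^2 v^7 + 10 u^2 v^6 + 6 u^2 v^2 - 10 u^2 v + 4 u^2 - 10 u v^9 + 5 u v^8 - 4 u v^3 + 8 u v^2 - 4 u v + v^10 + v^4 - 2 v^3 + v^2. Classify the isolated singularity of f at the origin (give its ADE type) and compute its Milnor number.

The Hessian of f at 0 has rank 1. Corank 1: A-series; mu = 4 gives A_4.

Type A_{4}, Milnor number mu = 4.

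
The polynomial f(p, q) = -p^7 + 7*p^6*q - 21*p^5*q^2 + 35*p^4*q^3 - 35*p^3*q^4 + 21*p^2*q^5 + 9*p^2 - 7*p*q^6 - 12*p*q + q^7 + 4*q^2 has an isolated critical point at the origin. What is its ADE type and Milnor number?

Type A_{6}, Milnor number mu = 6.

The Hessian of f at 0 is [[18, -12], [-12, 8]] with rank 1, so corank 1. A Groebner basis of the Jacobian ideal J(f) in C{p,q} is {q^6, p - 2*q/3}; counting standard monomials gives mu = 6. Corank 1: A-series; mu = 6 gives A_6.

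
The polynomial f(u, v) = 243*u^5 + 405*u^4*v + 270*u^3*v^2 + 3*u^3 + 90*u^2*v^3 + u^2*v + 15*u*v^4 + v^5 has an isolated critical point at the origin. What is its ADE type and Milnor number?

Type D6, Milnor number mu = 6.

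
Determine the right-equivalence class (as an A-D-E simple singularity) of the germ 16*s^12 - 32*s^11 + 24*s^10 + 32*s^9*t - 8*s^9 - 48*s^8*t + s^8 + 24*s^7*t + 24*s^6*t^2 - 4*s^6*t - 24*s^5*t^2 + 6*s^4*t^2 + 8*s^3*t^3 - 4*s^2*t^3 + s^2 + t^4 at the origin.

A_3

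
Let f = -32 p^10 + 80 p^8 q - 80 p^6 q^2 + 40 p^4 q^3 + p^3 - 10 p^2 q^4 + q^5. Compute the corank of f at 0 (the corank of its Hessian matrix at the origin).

2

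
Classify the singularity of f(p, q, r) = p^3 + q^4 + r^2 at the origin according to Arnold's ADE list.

E_{6}

The Hessian of f at 0 is [[0, 0, 0], [0, 0, 0], [0, 0, 2]] with rank 1, so corank 2. A Groebner basis of the Jacobian ideal J(f) in C{p,q,r} is {q^3, p^2, r}; counting standard monomials gives mu = 6. Corank 2; j^3 = p^3 is a perfect cube, so E-series; the 4-jet and mu = 6 give E_6.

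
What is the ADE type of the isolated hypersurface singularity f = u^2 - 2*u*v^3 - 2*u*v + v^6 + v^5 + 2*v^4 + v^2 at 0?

The Hessian of f at 0 is [[2, -2], [-2, 2]] with rank 1, so corank 1. A Groebner basis of the Jacobian ideal J(f) in C{u,v} is {-u + v^3 + v, u^2 - v^2, u*v - v^2}; counting standard monomials gives mu = 4. Corank 1: A-series; mu = 4 gives A_4.

A4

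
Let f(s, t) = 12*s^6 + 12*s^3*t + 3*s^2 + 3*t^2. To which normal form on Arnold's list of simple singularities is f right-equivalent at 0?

A_{1}

The Hessian of f at 0 has rank 2. Corank 0: nondegenerate Morse point, so A_1.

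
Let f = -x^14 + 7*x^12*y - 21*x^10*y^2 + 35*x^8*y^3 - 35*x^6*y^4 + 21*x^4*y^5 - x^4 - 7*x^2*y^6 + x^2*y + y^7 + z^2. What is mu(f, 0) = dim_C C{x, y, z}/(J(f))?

The Hessian of f at 0 has rank 1. Corank 2; j^3 = x^2*y has shape L^2 M (L != M), so D-series; mu = 8 gives D_8.

8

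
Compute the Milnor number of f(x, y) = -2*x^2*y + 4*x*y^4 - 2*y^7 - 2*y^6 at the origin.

7

The Hessian of f at 0 has rank 0. Corank 2; j^3 = -2*x^2*y has shape L^2 M (L != M), so D-series; mu = 7 gives D_7.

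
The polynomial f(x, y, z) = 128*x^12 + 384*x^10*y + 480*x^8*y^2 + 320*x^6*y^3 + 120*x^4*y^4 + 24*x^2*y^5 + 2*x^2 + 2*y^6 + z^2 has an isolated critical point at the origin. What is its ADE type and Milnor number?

Type A_5, Milnor number mu = 5.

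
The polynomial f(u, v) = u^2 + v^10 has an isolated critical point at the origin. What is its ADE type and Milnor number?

Type A9, Milnor number mu = 9.

The Hessian of f at 0 has rank 1. Corank 1: A-series; mu = 9 gives A_9.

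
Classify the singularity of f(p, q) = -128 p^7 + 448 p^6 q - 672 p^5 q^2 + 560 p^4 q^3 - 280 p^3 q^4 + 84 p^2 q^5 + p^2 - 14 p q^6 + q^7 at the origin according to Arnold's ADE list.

The Hessian of f at 0 is [[2, 0], [0, 0]] with rank 1, so corank 1. A Groebner basis of the Jacobian ideal J(f) in C{p,q} is {q^6, p}; counting standard monomials gives mu = 6. Corank 1: A-series; mu = 6 gives A_6.

A_{6}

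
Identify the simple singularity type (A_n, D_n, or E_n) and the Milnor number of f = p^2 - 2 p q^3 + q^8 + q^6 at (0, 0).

The Hessian of f at 0 has rank 1. Corank 1: A-series; mu = 7 gives A_7.

Type A_{7}, Milnor number mu = 7.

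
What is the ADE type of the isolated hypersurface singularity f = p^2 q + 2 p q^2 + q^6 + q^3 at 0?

The Hessian of f at 0 has rank 0. Corank 2; j^3 = q*(p + q)^2 has shape L^2 M (L != M), so D-series; mu = 7 gives D_7.

D_{7}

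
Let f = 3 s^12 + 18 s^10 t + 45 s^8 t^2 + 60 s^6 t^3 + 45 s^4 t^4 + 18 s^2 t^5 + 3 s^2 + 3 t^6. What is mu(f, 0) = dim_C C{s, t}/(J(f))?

5

The Hessian of f at 0 is [[6, 0], [0, 0]] with rank 1, so corank 1. A Groebner basis of the Jacobian ideal J(f) in C{s,t} is {t^5, s}; counting standard monomials gives mu = 5. Corank 1: A-series; mu = 5 gives A_5.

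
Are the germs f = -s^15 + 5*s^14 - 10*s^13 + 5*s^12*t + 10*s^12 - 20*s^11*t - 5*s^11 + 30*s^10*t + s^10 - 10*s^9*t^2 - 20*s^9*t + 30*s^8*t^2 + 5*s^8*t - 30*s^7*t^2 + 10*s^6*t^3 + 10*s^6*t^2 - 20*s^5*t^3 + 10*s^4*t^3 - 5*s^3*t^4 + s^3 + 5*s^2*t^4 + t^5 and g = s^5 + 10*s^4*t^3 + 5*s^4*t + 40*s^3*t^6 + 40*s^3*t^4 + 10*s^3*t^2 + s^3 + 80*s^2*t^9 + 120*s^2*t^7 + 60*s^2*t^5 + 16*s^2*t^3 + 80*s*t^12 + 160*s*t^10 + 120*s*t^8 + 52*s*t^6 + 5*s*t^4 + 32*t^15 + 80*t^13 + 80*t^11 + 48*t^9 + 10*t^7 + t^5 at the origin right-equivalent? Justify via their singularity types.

Yes.

The Hessian of f at 0 has rank 0. Corank 2; j^3 = s^3 is a perfect cube, so E-series; the 5-jet and mu = 8 give E_8. The Hessian of g at 0 has rank 0. Corank 2; j^3 = s^3 is a perfect cube, so E-series; the 5-jet and mu = 8 give E_8. Both have type E_8, hence right-equivalent.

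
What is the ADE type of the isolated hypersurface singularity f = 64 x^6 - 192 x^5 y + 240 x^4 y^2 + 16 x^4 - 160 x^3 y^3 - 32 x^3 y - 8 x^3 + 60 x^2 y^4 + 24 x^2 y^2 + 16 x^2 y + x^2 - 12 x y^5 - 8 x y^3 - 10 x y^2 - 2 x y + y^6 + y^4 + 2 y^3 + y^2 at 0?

A_{5}

The Hessian of f at 0 has rank 1. Corank 1: A-series; mu = 5 gives A_5.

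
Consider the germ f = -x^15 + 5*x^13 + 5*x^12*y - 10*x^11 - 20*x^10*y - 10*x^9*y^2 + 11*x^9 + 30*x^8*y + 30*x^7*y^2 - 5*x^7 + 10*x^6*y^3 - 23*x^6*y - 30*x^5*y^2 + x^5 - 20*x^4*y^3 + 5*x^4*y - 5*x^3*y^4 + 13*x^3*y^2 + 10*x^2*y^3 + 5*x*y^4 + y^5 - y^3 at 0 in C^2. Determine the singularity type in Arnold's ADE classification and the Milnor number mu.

Type E_{8}, Milnor number mu = 8.

The Hessian of f at 0 is [[0, 0], [0, 0]] with rank 0, so corank 2. A Groebner basis of the Jacobian ideal J(f) in C{x,y} is {x^4 + 2*y^2, x^3*y - y^2/2, x*y^2, y^3}; counting standard monomials gives mu = 8. Corank 2; j^3 = -y^3 is a perfect cube, so E-series; the 5-jet and mu = 8 give E_8.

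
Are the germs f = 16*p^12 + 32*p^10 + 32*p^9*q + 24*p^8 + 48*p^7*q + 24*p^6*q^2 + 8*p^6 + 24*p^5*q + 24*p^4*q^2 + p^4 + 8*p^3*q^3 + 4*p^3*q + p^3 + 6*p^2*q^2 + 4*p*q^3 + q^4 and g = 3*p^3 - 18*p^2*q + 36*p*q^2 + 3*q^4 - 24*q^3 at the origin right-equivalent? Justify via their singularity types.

Yes.

The Hessian of f at 0 has rank 0. Corank 2; j^3 = p^3 is a perfect cube, so E-series; the 4-jet and mu = 6 give E_6. The Hessian of g at 0 has rank 0. Corank 2; j^3 = 3*(p - 2*q)^3 is a perfect cube, so E-series; the 4-jet and mu = 6 give E_6. Both have type E_6, hence right-equivalent.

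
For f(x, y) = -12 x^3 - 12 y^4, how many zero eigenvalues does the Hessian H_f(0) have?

Hessian at 0 has rank 0.

2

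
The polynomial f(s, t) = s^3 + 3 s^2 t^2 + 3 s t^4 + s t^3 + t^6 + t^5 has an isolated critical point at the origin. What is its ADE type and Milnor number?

The Hessian of f at 0 has rank 0. Corank 2; j^3 = s^3 is a perfect cube, so E-series; the 4-jet and mu = 7 give E_7.

Type E_{7}, Milnor number mu = 7.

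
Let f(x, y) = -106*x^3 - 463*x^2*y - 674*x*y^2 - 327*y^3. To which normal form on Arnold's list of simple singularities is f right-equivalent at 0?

The Hessian of f at 0 has rank 0. Corank 2; j^3 = -(2*x + 3*y)*(53*x^2 + 152*x*y + 109*y^2) splits into three distinct lines over C (the quadratic factor has nonzero discriminant), so D_4.

D_4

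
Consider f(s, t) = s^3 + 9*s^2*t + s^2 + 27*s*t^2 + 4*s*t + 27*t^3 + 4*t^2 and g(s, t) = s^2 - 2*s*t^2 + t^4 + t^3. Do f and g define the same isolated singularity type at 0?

Yes.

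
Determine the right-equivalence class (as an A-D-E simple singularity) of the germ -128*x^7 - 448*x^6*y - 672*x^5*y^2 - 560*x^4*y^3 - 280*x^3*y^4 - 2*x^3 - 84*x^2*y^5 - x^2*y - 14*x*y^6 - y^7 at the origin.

D_8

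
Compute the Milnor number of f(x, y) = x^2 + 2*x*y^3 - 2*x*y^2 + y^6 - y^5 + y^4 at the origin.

4

The Hessian of f at 0 has rank 1. Corank 1: A-series; mu = 4 gives A_4.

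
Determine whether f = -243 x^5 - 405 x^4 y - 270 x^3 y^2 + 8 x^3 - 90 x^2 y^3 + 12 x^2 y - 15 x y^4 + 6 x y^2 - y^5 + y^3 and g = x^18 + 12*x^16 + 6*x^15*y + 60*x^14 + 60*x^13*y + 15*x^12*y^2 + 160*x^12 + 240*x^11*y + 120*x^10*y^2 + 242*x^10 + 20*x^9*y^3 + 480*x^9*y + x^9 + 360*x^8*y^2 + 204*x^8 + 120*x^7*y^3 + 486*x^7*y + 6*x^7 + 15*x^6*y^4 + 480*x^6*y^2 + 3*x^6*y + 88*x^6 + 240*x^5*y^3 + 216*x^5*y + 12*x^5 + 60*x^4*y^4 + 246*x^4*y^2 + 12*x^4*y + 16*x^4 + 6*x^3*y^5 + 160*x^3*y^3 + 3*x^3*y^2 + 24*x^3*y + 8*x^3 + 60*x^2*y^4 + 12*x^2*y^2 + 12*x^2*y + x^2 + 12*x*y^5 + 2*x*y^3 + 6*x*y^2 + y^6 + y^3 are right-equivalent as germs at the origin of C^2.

No.

The Hessian of f at 0 has rank 0. Corank 2; j^3 = (2*x + y)^3 is a perfect cube, so E-series; the 5-jet and mu = 8 give E_8. The Hessian of g at 0 has rank 1. Corank 1: A-series; mu = 2 gives A_2. f is E_8 but g is A_2, hence not right-equivalent.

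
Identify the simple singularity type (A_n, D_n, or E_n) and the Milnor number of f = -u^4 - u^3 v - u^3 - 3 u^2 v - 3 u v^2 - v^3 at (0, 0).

Type E_{7}, Milnor number mu = 7.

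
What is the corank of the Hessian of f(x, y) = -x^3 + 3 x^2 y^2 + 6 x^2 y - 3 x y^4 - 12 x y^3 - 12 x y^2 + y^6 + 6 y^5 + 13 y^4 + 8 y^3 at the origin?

The Hessian at 0 is [[0, 0], [0, 0]] of rank 0; hence corank 2.

2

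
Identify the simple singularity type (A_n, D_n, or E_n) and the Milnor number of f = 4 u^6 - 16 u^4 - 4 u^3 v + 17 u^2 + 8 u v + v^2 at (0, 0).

Type A_{1}, Milnor number mu = 1.

The Hessian of f at 0 has rank 2. Corank 0: nondegenerate Morse point, so A_1.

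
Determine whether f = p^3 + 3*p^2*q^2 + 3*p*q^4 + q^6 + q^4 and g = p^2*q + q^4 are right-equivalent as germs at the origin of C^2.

The Hessian of f at 0 has rank 0. Corank 2; j^3 = p^3 is a perfect cube, so E-series; the 4-jet and mu = 6 give E_6. The Hessian of g at 0 has rank 0. Corank 2; j^3 = p^2*q has shape L^2 M (L != M), so D-series; mu = 5 gives D_5. f is E_6 but g is D_5, hence not right-equivalent.

No.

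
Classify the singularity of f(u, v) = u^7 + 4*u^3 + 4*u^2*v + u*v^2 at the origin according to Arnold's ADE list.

D_{8}

The Hessian of f at 0 is [[0, 0], [0, 0]] with rank 0, so corank 2. A Groebner basis of the Jacobian ideal J(f) in C{u,v} is {128*u*v/7 + v^6 + 64*v^2/7, u*v^2 + v^3/2, u^2 + u*v/2}; counting standard monomials gives mu = 8. Corank 2; j^3 = u*(2*u + v)^2 has shape L^2 M (L != M), so D-series; mu = 8 gives D_8.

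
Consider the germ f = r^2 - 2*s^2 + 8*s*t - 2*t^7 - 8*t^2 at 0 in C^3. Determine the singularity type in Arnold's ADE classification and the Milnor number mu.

The Hessian of f at 0 is [[-4, 8, 0], [8, -16, 0], [0, 0, 2]] with rank 2, so corank 1. A Groebner basis of the Jacobian ideal J(f) in C{s,t,r} is {t^6, s - 2*t, r}; counting standard monomials gives mu = 6. Corank 1: A-series; mu = 6 gives A_6.

Type A_{6}, Milnor number mu = 6.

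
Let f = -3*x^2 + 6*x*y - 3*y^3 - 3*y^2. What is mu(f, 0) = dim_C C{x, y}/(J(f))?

2

The Hessian of f at 0 has rank 1. Corank 1: A-series; mu = 2 gives A_2.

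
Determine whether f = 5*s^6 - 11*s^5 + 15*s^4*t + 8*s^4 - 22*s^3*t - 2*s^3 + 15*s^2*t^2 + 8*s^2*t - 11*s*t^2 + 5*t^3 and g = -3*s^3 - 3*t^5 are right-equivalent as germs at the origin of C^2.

No.

The Hessian of f at 0 is [[0, 0], [0, 0]] with rank 0, so corank 2. A Groebner basis of the Jacobian ideal J(f) in C{s,t} is {t^3, s^2 + t^2/2, s*t - t^2/2}; counting standard monomials gives mu = 4. Corank 2; j^3 = -(s - t)*(2*s^2 - 6*s*t + 5*t^2) splits into three distinct lines over C (the quadratic factor has nonzero discriminant), so D_4. The Hessian of g at 0 is [[0, 0], [0, 0]] with rank 0, so corank 2. A Groebner basis of the Jacobian ideal J(g) in C{s,t} is {t^4, s^2}; counting standard monomials gives mu = 8. Corank 2; j^3 = -3*s^3 is a perfect cube, so E-series; the 5-jet and mu = 8 give E_8. f is D_4 but g is E_8, hence not right-equivalent.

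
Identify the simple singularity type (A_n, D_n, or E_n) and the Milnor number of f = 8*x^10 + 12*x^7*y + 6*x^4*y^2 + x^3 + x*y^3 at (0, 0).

Type E_{7}, Milnor number mu = 7.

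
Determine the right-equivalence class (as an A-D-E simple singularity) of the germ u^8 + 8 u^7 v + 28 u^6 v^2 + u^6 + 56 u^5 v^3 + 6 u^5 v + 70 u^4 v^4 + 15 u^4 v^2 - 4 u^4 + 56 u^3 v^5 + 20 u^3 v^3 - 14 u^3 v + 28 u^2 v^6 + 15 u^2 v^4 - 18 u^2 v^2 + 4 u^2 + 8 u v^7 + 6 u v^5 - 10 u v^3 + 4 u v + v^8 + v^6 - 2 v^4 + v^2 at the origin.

A7

The Hessian of f at 0 has rank 1. Corank 1: A-series; mu = 7 gives A_7.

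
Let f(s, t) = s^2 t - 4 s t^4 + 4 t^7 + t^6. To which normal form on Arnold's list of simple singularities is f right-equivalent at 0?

D7

The Hessian of f at 0 is [[0, 0], [0, 0]] with rank 0, so corank 2. A Groebner basis of the Jacobian ideal J(f) in C{s,t} is {-s*t/2 + t^4, s^3, s^2*t, s^2/3 + s*t^2}; counting standard monomials gives mu = 7. Corank 2; j^3 = s^2*t has shape L^2 M (L != M), so D-series; mu = 7 gives D_7.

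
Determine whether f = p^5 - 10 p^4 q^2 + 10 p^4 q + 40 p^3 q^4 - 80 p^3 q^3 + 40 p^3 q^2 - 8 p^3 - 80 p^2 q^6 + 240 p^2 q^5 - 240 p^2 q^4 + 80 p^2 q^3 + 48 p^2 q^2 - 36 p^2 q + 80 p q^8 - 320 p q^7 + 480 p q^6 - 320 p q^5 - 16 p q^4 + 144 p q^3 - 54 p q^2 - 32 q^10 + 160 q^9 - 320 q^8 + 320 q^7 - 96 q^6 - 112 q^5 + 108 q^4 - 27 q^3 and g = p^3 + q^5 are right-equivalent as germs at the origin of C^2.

Yes.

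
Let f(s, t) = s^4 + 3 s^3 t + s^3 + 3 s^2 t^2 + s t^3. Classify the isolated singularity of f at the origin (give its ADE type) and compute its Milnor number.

The Hessian of f at 0 is [[0, 0], [0, 0]] with rank 0, so corank 2. A Groebner basis of the Jacobian ideal J(f) in C{s,t} is {3*s^2 + t^4 + t^3, s^3, s^2*t - s^2 - t^3/3, 2*s^2 + s*t^2 + 2*t^3/3}; counting standard monomials gives mu = 7. Corank 2; j^3 = s^3 is a perfect cube, so E-series; the 4-jet and mu = 7 give E_7.

Type E_7, Milnor number mu = 7.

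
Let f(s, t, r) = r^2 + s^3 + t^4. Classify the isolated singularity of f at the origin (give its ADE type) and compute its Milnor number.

The Hessian of f at 0 is [[0, 0, 0], [0, 0, 0], [0, 0, 2]] with rank 1, so corank 2. A Groebner basis of the Jacobian ideal J(f) in C{s,t,r} is {t^3, s^2, r}; counting standard monomials gives mu = 6. Corank 2; j^3 = s^3 is a perfect cube, so E-series; the 4-jet and mu = 6 give E_6.

Type E_6, Milnor number mu = 6.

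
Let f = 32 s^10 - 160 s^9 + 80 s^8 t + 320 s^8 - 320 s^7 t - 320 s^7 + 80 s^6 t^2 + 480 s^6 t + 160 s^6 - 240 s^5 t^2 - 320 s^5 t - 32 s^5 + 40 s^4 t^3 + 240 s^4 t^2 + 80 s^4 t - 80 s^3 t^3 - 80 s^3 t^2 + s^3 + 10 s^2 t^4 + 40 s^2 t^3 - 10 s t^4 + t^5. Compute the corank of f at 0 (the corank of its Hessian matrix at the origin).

Hessian at 0 has rank 0.

2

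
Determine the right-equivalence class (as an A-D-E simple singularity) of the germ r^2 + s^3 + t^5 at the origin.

E8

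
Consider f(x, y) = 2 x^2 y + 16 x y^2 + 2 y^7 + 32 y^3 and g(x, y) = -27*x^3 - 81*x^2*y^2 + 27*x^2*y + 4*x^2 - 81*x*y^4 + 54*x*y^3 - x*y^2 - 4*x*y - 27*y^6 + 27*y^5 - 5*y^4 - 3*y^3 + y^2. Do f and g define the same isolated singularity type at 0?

No.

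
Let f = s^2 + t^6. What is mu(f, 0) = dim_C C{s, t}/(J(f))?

5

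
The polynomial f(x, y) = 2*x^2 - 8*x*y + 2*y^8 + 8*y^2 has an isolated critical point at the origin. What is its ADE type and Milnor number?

The Hessian of f at 0 has rank 1. Corank 1: A-series; mu = 7 gives A_7.

Type A_{7}, Milnor number mu = 7.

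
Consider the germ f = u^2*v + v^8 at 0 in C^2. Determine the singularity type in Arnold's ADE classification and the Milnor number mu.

Type D_{9}, Milnor number mu = 9.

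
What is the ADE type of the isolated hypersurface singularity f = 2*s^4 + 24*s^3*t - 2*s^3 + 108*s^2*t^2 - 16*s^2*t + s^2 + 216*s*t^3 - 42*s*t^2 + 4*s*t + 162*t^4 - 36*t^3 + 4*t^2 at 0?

The Hessian of f at 0 has rank 1. Corank 1: A-series; mu = 3 gives A_3.

A_{3}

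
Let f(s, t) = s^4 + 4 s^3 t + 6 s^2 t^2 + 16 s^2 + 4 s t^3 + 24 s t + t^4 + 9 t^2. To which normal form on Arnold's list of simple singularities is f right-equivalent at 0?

A_{3}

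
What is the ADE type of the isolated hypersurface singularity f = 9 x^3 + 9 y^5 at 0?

E8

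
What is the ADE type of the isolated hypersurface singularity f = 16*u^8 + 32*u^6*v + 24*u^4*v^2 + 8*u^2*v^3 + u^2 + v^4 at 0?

A_{3}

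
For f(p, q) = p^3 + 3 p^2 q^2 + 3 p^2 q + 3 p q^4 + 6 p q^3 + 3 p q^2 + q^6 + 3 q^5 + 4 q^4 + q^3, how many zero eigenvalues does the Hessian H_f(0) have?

Hessian at 0 has rank 0.

2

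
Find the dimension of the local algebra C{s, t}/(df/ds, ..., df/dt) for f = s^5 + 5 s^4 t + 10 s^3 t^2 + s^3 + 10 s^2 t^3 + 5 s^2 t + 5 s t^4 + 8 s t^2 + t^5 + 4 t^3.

6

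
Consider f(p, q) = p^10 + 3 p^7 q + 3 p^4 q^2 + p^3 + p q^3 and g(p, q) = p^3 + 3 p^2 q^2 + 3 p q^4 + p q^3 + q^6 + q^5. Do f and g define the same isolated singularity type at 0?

Yes.

The Hessian of f at 0 has rank 0. Corank 2; j^3 = p^3 is a perfect cube, so E-series; the 4-jet and mu = 7 give E_7. The Hessian of g at 0 has rank 0. Corank 2; j^3 = p^3 is a perfect cube, so E-series; the 4-jet and mu = 7 give E_7. Both have type E_7, hence right-equivalent.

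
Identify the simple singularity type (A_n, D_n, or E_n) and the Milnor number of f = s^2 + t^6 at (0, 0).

The Hessian of f at 0 has rank 1. Corank 1: A-series; mu = 5 gives A_5.

Type A5, Milnor number mu = 5.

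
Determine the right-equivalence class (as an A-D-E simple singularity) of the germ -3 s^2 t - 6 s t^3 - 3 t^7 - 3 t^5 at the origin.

D_{8}

The Hessian of f at 0 has rank 0. Corank 2; j^3 = -3*s^2*t has shape L^2 M (L != M), so D-series; mu = 8 gives D_8.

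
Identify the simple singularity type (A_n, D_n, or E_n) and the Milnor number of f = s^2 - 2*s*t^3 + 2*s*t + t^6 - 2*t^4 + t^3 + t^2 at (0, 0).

Type A_{2}, Milnor number mu = 2.

The Hessian of f at 0 is [[2, 2], [2, 2]] with rank 1, so corank 1. A Groebner basis of the Jacobian ideal J(f) in C{s,t} is {t^2, s + t}; counting standard monomials gives mu = 2. Corank 1: A-series; mu = 2 gives A_2.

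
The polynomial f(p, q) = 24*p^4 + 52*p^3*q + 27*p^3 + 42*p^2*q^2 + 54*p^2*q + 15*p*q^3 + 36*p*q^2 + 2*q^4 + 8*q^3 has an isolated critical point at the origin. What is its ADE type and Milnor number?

The Hessian of f at 0 is [[0, 0], [0, 0]] with rank 0, so corank 2. A Groebner basis of the Jacobian ideal J(f) in C{p,q} is {19683*p^2/4 + 6561*p*q + q^4 - 27*q^3/4 + 2187*q^2, p^3 + 189*p^2/2 + 126*p*q + q^3/6 + 42*q^2, p^2*q - 405*p^2/4 - 135*p*q - 11*q^3/36 - 45*q^2, 81*p^2 + p*q^2 + 108*p*q + 5*q^3/9 + 36*q^2}; counting standard monomials gives mu = 7. Corank 2; j^3 = (3*p + 2*q)^3 is a perfect cube, so E-series; the 4-jet and mu = 7 give E_7.

Type E7, Milnor number mu = 7.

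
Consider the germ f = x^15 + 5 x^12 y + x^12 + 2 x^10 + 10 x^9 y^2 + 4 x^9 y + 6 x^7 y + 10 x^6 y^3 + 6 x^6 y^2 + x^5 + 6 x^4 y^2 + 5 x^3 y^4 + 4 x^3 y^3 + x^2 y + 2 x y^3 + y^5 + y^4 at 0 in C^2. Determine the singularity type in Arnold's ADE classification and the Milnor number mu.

The Hessian of f at 0 has rank 0. Corank 2; j^3 = x^2*y has shape L^2 M (L != M), so D-series; mu = 5 gives D_5.

Type D_{5}, Milnor number mu = 5.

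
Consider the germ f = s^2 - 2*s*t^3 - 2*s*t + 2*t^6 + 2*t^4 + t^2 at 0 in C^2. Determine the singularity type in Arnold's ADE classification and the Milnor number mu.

Type A_5, Milnor number mu = 5.

The Hessian of f at 0 has rank 1. Corank 1: A-series; mu = 5 gives A_5.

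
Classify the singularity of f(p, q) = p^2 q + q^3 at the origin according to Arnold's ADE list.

D_{4}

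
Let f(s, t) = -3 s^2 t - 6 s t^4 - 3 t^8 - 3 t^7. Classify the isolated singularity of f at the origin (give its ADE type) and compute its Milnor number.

The Hessian of f at 0 has rank 0. Corank 2; j^3 = -3*s^2*t has shape L^2 M (L != M), so D-series; mu = 9 gives D_9.

Type D_9, Milnor number mu = 9.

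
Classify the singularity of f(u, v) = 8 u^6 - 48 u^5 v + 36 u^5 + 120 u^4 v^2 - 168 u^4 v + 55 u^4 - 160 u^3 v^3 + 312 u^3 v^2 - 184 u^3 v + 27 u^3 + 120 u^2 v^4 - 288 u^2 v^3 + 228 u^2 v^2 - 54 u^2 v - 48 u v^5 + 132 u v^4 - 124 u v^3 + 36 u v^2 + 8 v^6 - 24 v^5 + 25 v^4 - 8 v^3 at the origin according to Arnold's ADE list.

E_{6}

The Hessian of f at 0 has rank 0. Corank 2; j^3 = (3*u - 2*v)^3 is a perfect cube, so E-series; the 4-jet and mu = 6 give E_6.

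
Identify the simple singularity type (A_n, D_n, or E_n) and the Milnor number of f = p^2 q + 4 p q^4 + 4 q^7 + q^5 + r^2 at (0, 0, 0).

The Hessian of f at 0 has rank 1. Corank 2; j^3 = p^2*q has shape L^2 M (L != M), so D-series; mu = 6 gives D_6.

Type D6, Milnor number mu = 6.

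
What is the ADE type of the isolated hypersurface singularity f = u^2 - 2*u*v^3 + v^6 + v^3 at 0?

A2

The Hessian of f at 0 has rank 1. Corank 1: A-series; mu = 2 gives A_2.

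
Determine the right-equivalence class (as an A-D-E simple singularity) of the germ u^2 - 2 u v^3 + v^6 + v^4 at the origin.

A3

The Hessian of f at 0 has rank 1. Corank 1: A-series; mu = 3 gives A_3.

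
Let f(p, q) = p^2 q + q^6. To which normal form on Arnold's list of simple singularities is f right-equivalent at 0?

D7

The Hessian of f at 0 has rank 0. Corank 2; j^3 = p^2*q has shape L^2 M (L != M), so D-series; mu = 7 gives D_7.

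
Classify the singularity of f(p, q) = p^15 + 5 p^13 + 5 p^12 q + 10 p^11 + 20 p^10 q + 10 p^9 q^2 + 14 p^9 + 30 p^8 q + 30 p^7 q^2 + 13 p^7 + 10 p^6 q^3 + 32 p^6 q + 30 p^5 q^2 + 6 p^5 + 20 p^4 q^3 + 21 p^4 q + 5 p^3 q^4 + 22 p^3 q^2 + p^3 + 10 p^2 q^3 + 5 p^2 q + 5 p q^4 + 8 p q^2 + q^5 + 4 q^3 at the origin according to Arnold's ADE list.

D_{6}

The Hessian of f at 0 has rank 0. Corank 2; j^3 = (p + q)*(p + 2*q)^2 has shape L^2 M (L != M), so D-series; mu = 6 gives D_6.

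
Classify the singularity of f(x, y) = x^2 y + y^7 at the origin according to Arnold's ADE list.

The Hessian of f at 0 is [[0, 0], [0, 0]] with rank 0, so corank 2. A Groebner basis of the Jacobian ideal J(f) in C{x,y} is {x^2/7 + y^6, x^3, x*y}; counting standard monomials gives mu = 8. Corank 2; j^3 = x^2*y has shape L^2 M (L != M), so D-series; mu = 8 gives D_8.

D8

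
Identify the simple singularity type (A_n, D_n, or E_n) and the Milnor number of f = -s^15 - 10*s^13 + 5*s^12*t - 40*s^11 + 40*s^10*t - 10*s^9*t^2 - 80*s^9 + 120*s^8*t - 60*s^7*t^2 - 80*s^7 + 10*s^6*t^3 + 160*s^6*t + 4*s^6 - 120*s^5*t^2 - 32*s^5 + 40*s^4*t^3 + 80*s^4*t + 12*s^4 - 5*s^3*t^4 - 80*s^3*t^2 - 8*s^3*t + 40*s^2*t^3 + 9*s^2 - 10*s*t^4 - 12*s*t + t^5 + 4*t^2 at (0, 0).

The Hessian of f at 0 has rank 1. Corank 1: A-series; mu = 4 gives A_4.

Type A_{4}, Milnor number mu = 4.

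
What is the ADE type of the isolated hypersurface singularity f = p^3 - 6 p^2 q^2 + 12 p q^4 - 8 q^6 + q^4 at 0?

E_{6}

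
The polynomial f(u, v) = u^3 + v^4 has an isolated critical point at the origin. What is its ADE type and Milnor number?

Type E_6, Milnor number mu = 6.

The Hessian of f at 0 is [[0, 0], [0, 0]] with rank 0, so corank 2. A Groebner basis of the Jacobian ideal J(f) in C{u,v} is {v^3, u^2}; counting standard monomials gives mu = 6. Corank 2; j^3 = u^3 is a perfect cube, so E-series; the 4-jet and mu = 6 give E_6.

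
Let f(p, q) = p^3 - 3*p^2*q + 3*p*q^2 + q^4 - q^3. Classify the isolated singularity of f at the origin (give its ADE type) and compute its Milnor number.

Type E_6, Milnor number mu = 6.

The Hessian of f at 0 is [[0, 0], [0, 0]] with rank 0, so corank 2. A Groebner basis of the Jacobian ideal J(f) in C{p,q} is {q^3, p^2 - 2*p*q + q^2}; counting standard monomials gives mu = 6. Corank 2; j^3 = (p - q)^3 is a perfect cube, so E-series; the 4-jet and mu = 6 give E_6.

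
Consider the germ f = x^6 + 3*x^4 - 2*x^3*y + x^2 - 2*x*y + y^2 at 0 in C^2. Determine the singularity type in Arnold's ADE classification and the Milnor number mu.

The Hessian of f at 0 has rank 1. Corank 1: A-series; mu = 3 gives A_3.

Type A_3, Milnor number mu = 3.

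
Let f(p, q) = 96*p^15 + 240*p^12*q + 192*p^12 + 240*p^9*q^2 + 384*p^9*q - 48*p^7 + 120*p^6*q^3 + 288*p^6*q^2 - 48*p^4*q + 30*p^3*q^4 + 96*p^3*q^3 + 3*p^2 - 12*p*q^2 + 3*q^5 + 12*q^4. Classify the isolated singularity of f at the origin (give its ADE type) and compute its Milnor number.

The Hessian of f at 0 is [[6, 0], [0, 0]] with rank 1, so corank 1. A Groebner basis of the Jacobian ideal J(f) in C{p,q} is {p^2, -p/2 + q^2}; counting standard monomials gives mu = 4. Corank 1: A-series; mu = 4 gives A_4.

Type A_4, Milnor number mu = 4.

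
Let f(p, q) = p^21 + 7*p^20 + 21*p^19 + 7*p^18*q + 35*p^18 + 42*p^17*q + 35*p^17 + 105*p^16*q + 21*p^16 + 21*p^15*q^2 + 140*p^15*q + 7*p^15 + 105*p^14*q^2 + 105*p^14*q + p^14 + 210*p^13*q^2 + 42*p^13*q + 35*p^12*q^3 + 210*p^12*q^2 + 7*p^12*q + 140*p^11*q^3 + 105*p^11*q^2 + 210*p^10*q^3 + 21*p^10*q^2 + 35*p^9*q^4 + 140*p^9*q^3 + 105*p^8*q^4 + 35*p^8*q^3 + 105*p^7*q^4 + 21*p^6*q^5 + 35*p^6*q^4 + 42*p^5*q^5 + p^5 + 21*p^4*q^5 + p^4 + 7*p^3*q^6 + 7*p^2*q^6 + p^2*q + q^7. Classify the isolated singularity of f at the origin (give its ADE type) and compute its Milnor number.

The Hessian of f at 0 has rank 0. Corank 2; j^3 = p^2*q has shape L^2 M (L != M), so D-series; mu = 8 gives D_8.

Type D_{8}, Milnor number mu = 8.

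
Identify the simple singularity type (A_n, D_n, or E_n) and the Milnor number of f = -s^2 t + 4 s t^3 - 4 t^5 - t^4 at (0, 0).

Type D_{5}, Milnor number mu = 5.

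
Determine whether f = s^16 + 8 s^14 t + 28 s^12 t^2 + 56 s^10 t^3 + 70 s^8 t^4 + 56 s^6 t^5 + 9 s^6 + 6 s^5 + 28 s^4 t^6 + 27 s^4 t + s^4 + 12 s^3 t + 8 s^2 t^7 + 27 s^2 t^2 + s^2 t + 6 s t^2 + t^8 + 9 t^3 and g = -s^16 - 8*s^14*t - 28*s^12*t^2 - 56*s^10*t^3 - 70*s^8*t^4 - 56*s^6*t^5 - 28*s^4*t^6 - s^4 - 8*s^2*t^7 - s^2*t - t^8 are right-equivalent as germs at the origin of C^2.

Yes.

The Hessian of f at 0 has rank 0. Corank 2; j^3 = t*(s + 3*t)^2 has shape L^2 M (L != M), so D-series; mu = 9 gives D_9. The Hessian of g at 0 has rank 0. Corank 2; j^3 = -s^2*t has shape L^2 M (L != M), so D-series; mu = 9 gives D_9. Both have type D_9, hence right-equivalent.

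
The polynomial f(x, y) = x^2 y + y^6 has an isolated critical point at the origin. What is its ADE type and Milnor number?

The Hessian of f at 0 is [[0, 0], [0, 0]] with rank 0, so corank 2. A Groebner basis of the Jacobian ideal J(f) in C{x,y} is {x^2/6 + y^5, x^3, x*y}; counting standard monomials gives mu = 7. Corank 2; j^3 = x^2*y has shape L^2 M (L != M), so D-series; mu = 7 gives D_7.

Type D_7, Milnor number mu = 7.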